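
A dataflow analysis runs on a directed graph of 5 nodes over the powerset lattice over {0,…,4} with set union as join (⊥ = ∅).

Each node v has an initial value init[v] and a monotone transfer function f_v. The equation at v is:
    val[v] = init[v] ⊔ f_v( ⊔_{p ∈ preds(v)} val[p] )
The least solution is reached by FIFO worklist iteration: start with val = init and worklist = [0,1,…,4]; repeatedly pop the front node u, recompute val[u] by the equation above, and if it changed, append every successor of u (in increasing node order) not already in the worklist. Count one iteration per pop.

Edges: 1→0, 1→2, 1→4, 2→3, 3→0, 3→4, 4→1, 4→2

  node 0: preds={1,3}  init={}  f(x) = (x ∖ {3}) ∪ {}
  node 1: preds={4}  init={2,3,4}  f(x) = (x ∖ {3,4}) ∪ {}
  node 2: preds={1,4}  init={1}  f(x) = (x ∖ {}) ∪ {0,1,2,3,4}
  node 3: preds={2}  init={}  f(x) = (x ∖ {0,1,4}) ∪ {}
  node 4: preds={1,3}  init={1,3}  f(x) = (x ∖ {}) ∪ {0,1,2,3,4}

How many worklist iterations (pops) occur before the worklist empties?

10

Iteration log — 10 steps:
  step 1. node 0  ⊔preds={2,3,4}  new={2,4}  old={}  +wl: 
  step 2. node 1  ⊔preds={1,3}  new={1,2,3,4}  old={2,3,4}  +wl: 0
  step 3. node 2  ⊔preds={1,2,3,4}  new={0,1,2,3,4}  old={1}  +wl: 
  step 4. node 3  ⊔preds={0,1,2,3,4}  new={2,3}  old={}  +wl: 
  step 5. node 4  ⊔preds={1,2,3,4}  new={0,1,2,3,4}  old={1,3}  +wl: 1,2
  step 6. node 0  ⊔preds={1,2,3,4}  new={1,2,4}  old={2,4}  +wl: 
  step 7. node 1  ⊔preds={0,1,2,3,4}  new={0,1,2,3,4}  old={1,2,3,4}  +wl: 0,4
  step 8. node 2  ⊔preds={0,1,2,3,4}  new={0,1,2,3,4}  stable
  step 9. node 0  ⊔preds={0,1,2,3,4}  new={0,1,2,4}  old={1,2,4}  +wl: 
  step 10. node 4  ⊔preds={0,1,2,3,4}  new={0,1,2,3,4}  stable

Least fixpoint reached:
  node 0: {0,1,2,4}
  node 1: {0,1,2,3,4}
  node 2: {0,1,2,3,4}
  node 3: {2,3}
  node 4: {0,1,2,3,4}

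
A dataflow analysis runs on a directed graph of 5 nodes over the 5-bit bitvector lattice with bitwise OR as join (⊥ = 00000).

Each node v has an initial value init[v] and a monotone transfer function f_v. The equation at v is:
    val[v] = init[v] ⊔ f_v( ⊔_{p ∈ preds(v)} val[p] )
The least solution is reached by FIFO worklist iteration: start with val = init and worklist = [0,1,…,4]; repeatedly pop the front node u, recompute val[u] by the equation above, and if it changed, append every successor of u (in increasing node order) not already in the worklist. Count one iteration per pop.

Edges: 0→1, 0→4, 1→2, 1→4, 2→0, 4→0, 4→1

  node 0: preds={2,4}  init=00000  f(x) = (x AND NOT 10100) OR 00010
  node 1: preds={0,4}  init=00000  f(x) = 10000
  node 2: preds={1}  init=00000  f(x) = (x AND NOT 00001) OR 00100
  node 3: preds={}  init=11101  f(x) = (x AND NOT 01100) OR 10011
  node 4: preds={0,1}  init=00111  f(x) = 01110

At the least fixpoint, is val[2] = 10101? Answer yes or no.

no

Trace (8 dequeues):
  [1] u=0 | in 00111 | out 00011 | prev 00000 | push {}
  [2] u=1 | in 00111 | out 10000 | prev 00000 | push {}
  [3] u=2 | in 10000 | out 10100 | prev 00000 | push {0}
  [4] u=3 | in 00000 | out 11111 | prev 11101 | push {}
  [5] u=4 | in 10011 | out 01111 | prev 00111 | push {1}
  [6] u=0 | in 11111 | out 01011 | prev 00011 | push {4}
  [7] u=1 | in 01111 | out 10000 | ==
  [8] u=4 | in 11011 | out 01111 | ==

Converged values:
  [0] 01011
  [1] 10000
  [2] 10100
  [3] 11111
  [4] 01111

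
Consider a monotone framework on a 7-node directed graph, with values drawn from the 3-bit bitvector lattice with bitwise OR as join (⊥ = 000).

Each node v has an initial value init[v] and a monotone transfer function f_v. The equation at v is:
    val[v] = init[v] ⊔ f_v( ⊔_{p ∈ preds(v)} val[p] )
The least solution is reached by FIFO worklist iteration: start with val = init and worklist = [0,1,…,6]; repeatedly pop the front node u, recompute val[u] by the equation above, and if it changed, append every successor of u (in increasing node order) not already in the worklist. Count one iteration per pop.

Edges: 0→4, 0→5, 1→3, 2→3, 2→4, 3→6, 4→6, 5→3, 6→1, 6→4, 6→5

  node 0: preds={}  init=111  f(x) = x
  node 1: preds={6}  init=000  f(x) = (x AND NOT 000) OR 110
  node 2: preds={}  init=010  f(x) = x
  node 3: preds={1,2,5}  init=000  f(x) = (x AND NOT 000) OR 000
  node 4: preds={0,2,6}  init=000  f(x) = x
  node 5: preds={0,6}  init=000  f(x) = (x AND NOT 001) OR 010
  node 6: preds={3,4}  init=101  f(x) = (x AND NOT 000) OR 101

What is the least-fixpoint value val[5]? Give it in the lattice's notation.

110

Trace (11 dequeues):
  [1] u=0 | in 000 | out 111 | ==
  [2] u=1 | in 101 | out 111 | prev 000 | push {}
  [3] u=2 | in 000 | out 010 | ==
  [4] u=3 | in 111 | out 111 | prev 000 | push {}
  [5] u=4 | in 111 | out 111 | prev 000 | push {}
  [6] u=5 | in 111 | out 110 | prev 000 | push {3}
  [7] u=6 | in 111 | out 111 | prev 101 | push {1,4,5}
  [8] u=3 | in 111 | out 111 | ==
  [9] u=1 | in 111 | out 111 | ==
  [10] u=4 | in 111 | out 111 | ==
  [11] u=5 | in 111 | out 110 | ==

Converged values:
  [0] 111
  [1] 111
  [2] 010
  [3] 111
  [4] 111
  [5] 110
  [6] 111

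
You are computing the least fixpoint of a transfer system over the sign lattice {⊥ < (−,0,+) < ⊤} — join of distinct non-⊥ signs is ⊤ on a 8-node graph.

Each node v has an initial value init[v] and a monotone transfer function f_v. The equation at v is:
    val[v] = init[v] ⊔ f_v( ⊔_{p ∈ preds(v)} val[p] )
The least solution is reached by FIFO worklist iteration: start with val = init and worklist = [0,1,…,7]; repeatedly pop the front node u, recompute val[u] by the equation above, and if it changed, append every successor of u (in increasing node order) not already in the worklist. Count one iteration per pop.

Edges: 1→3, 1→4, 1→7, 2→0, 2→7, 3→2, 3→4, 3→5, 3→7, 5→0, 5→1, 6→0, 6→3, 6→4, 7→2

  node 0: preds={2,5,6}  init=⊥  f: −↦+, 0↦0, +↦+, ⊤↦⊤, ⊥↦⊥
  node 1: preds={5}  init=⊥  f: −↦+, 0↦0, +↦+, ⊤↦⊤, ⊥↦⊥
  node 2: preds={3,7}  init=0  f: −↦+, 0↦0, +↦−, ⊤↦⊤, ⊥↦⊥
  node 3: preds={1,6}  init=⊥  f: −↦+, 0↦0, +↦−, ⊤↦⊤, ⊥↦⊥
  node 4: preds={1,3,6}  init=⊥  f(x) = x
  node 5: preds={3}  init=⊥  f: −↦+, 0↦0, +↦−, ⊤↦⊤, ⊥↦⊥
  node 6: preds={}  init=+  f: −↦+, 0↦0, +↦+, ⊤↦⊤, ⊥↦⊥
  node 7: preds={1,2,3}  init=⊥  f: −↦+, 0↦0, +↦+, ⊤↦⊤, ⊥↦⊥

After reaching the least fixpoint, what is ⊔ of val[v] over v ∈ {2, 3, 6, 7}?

Trace (14 dequeues):
  [1] u=0 | in ⊤ | out ⊤ | prev ⊥ | push {}
  [2] u=1 | in ⊥ | out ⊥ | ==
  [3] u=2 | in ⊥ | out 0 | ==
  [4] u=3 | in + | out − | prev ⊥ | push {2}
  [5] u=4 | in ⊤ | out ⊤ | prev ⊥ | push {}
  [6] u=5 | in − | out + | prev ⊥ | push {0,1}
  [7] u=6 | in ⊥ | out + | ==
  [8] u=7 | in ⊤ | out ⊤ | prev ⊥ | push {}
  [9] u=2 | in ⊤ | out ⊤ | prev 0 | push {7}
  [10] u=0 | in ⊤ | out ⊤ | ==
  [11] u=1 | in + | out + | prev ⊥ | push {3,4}
  [12] u=7 | in ⊤ | out ⊤ | ==
  [13] u=3 | in + | out − | ==
  [14] u=4 | in ⊤ | out ⊤ | ==

Converged values:
  [0] ⊤
  [1] +
  [2] ⊤
  [3] −
  [4] ⊤
  [5] +
  [6] +
  [7] ⊤

⊤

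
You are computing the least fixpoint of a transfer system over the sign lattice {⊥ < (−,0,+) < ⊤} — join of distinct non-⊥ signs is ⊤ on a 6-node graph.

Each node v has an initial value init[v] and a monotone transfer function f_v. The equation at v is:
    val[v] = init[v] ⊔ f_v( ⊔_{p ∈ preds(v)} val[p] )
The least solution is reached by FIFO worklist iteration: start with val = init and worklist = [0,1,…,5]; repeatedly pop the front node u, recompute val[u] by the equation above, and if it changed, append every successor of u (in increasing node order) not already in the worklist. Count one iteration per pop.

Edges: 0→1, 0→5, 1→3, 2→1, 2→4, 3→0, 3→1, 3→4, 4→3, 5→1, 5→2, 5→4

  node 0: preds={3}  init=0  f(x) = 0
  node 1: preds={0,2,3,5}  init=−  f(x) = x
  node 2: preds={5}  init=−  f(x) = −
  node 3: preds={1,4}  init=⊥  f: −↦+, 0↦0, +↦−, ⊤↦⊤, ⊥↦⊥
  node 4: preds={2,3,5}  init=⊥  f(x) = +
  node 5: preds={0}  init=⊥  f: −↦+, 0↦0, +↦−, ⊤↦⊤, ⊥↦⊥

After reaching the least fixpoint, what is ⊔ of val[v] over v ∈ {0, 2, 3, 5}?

⊤

Iteration log — 11 steps:
  step 1. node 0  ⊔preds=⊥  new=0  stable
  step 2. node 1  ⊔preds=⊤  new=⊤  old=−  +wl: 
  step 3. node 2  ⊔preds=⊥  new=−  stable
  step 4. node 3  ⊔preds=⊤  new=⊤  old=⊥  +wl: 0,1
  step 5. node 4  ⊔preds=⊤  new=+  old=⊥  +wl: 3
  step 6. node 5  ⊔preds=0  new=0  old=⊥  +wl: 2,4
  step 7. node 0  ⊔preds=⊤  new=0  stable
  step 8. node 1  ⊔preds=⊤  new=⊤  stable
  step 9. node 3  ⊔preds=⊤  new=⊤  stable
  step 10. node 2  ⊔preds=0  new=−  stable
  step 11. node 4  ⊔preds=⊤  new=+  stable

Least fixpoint reached:
  node 0: 0
  node 1: ⊤
  node 2: −
  node 3: ⊤
  node 4: +
  node 5: 0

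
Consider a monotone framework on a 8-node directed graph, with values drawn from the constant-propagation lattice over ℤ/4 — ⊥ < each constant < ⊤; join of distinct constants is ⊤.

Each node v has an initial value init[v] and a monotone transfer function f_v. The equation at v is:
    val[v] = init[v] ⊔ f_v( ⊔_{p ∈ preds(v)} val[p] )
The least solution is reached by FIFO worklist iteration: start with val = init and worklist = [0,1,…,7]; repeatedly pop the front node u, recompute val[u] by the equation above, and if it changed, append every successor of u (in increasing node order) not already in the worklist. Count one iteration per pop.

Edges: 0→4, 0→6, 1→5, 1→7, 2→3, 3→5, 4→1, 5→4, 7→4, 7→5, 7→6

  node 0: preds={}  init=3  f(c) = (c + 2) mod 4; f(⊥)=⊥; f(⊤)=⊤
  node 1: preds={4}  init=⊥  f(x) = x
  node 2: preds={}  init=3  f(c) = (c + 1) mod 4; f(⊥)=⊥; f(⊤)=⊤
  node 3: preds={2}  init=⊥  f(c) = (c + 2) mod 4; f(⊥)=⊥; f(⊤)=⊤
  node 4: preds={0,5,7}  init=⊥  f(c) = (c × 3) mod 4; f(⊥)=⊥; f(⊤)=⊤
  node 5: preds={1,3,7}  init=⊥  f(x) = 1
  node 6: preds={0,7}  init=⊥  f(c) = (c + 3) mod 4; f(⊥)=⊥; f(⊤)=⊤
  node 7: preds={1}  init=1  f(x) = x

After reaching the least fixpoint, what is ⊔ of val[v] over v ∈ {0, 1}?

⊤

Iteration log — 15 steps:
  step 1. node 0  ⊔preds=⊥  new=3  stable
  step 2. node 1  ⊔preds=⊥  new=⊥  stable
  step 3. node 2  ⊔preds=⊥  new=3  stable
  step 4. node 3  ⊔preds=3  new=1  old=⊥  +wl: 
  step 5. node 4  ⊔preds=⊤  new=⊤  old=⊥  +wl: 1
  step 6. node 5  ⊔preds=1  new=1  old=⊥  +wl: 4
  step 7. node 6  ⊔preds=⊤  new=⊤  old=⊥  +wl: 
  step 8. node 7  ⊔preds=⊥  new=1  stable
  step 9. node 1  ⊔preds=⊤  new=⊤  old=⊥  +wl: 5,7
  step 10. node 4  ⊔preds=⊤  new=⊤  stable
  step 11. node 5  ⊔preds=⊤  new=1  stable
  step 12. node 7  ⊔preds=⊤  new=⊤  old=1  +wl: 4,5,6
  step 13. node 4  ⊔preds=⊤  new=⊤  stable
  step 14. node 5  ⊔preds=⊤  new=1  stable
  step 15. node 6  ⊔preds=⊤  new=⊤  stable

Least fixpoint reached:
  node 0: 3
  node 1: ⊤
  node 2: 3
  node 3: 1
  node 4: ⊤
  node 5: 1
  node 6: ⊤
  node 7: ⊤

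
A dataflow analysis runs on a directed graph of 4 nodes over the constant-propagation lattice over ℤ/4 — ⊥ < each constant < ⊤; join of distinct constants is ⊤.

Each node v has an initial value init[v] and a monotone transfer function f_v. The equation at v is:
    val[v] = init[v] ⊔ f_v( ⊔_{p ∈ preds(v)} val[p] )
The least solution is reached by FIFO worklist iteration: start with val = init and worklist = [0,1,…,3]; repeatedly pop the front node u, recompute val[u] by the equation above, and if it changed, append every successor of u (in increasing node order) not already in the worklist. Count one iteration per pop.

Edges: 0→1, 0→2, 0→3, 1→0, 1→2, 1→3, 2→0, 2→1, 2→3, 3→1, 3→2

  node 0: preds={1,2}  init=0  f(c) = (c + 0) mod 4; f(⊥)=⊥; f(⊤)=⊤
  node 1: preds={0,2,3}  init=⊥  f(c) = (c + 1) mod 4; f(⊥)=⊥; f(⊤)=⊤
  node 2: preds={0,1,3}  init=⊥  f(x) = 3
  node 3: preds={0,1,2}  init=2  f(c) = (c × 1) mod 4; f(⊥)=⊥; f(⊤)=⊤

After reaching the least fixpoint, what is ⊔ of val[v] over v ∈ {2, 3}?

⊤

Worklist (8 pops):
  #1 pop 0: in=⊥ → 0 (no change)
  #2 pop 1: in=⊤ → ⊤ (was ⊥); enqueue [0]
  #3 pop 2: in=⊤ → 3 (was ⊥); enqueue [1]
  #4 pop 3: in=⊤ → ⊤ (was 2); enqueue [2]
  #5 pop 0: in=⊤ → ⊤ (was 0); enqueue [3]
  #6 pop 1: in=⊤ → ⊤ (no change)
  #7 pop 2: in=⊤ → 3 (no change)
  #8 pop 3: in=⊤ → ⊤ (no change)

Fixpoint:
  val[0] = ⊤
  val[1] = ⊤
  val[2] = 3
  val[3] = ⊤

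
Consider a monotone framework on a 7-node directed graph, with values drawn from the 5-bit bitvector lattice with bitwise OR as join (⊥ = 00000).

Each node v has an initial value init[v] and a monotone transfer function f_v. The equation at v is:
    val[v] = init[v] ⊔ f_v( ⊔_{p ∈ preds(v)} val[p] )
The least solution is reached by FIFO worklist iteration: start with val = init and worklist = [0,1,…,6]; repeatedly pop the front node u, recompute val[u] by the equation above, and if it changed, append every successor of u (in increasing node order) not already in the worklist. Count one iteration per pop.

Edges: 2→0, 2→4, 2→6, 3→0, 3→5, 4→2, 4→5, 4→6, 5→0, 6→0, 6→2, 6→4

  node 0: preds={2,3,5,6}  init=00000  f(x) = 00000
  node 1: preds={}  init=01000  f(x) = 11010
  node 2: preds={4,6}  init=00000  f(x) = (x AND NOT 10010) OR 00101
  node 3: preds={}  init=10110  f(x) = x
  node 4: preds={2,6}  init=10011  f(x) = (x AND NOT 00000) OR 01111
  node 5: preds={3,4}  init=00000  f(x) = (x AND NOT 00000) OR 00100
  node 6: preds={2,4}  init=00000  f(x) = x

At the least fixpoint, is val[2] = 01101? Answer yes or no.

yes

Worklist (12 pops):
  #1 pop 0: in=10110 → 00000 (no change)
  #2 pop 1: in=00000 → 11010 (was 01000); enqueue []
  #3 pop 2: in=10011 → 00101 (was 00000); enqueue [0]
  #4 pop 3: in=00000 → 10110 (no change)
  #5 pop 4: in=00101 → 11111 (was 10011); enqueue [2]
  #6 pop 5: in=11111 → 11111 (was 00000); enqueue []
  #7 pop 6: in=11111 → 11111 (was 00000); enqueue [4]
  #8 pop 0: in=11111 → 00000 (no change)
  #9 pop 2: in=11111 → 01101 (was 00101); enqueue [0,6]
  #10 pop 4: in=11111 → 11111 (no change)
  #11 pop 0: in=11111 → 00000 (no change)
  #12 pop 6: in=11111 → 11111 (no change)

Fixpoint:
  val[0] = 00000
  val[1] = 11010
  val[2] = 01101
  val[3] = 10110
  val[4] = 11111
  val[5] = 11111
  val[6] = 11111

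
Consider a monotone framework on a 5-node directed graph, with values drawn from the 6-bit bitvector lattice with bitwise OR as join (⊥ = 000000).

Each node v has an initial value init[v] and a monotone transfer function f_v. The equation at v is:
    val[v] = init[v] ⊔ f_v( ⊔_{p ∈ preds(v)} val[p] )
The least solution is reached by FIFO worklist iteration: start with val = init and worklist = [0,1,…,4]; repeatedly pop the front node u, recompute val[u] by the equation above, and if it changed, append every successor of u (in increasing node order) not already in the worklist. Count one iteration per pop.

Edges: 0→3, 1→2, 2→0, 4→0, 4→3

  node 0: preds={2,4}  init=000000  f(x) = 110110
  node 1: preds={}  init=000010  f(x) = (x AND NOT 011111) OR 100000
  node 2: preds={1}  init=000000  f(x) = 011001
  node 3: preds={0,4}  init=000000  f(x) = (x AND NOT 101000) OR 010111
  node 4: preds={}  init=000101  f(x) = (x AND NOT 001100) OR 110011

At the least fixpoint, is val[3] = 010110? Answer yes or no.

Iteration log — 7 steps:
  step 1. node 0  ⊔preds=000101  new=110110  old=000000  +wl: 
  step 2. node 1  ⊔preds=000000  new=100010  old=000010  +wl: 
  step 3. node 2  ⊔preds=100010  new=011001  old=000000  +wl: 0
  step 4. node 3  ⊔preds=110111  new=010111  old=000000  +wl: 
  step 5. node 4  ⊔preds=000000  new=110111  old=000101  +wl: 3
  step 6. node 0  ⊔preds=111111  new=110110  stable
  step 7. node 3  ⊔preds=110111  new=010111  stable

Least fixpoint reached:
  node 0: 110110
  node 1: 100010
  node 2: 011001
  node 3: 010111
  node 4: 110111

no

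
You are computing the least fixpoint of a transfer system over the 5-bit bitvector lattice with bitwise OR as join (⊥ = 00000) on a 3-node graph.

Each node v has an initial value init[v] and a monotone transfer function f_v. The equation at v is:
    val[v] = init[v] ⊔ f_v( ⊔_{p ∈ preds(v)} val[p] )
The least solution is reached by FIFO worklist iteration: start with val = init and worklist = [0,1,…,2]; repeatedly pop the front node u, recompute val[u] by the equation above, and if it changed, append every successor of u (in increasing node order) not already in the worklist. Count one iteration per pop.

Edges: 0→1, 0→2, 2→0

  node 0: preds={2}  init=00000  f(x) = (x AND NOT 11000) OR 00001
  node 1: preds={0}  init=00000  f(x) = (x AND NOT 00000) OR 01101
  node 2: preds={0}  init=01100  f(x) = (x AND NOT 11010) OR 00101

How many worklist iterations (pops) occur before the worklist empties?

4

Trace (4 dequeues):
  [1] u=0 | in 01100 | out 00101 | prev 00000 | push {}
  [2] u=1 | in 00101 | out 01101 | prev 00000 | push {}
  [3] u=2 | in 00101 | out 01101 | prev 01100 | push {0}
  [4] u=0 | in 01101 | out 00101 | ==

Converged values:
  [0] 00101
  [1] 01101
  [2] 01101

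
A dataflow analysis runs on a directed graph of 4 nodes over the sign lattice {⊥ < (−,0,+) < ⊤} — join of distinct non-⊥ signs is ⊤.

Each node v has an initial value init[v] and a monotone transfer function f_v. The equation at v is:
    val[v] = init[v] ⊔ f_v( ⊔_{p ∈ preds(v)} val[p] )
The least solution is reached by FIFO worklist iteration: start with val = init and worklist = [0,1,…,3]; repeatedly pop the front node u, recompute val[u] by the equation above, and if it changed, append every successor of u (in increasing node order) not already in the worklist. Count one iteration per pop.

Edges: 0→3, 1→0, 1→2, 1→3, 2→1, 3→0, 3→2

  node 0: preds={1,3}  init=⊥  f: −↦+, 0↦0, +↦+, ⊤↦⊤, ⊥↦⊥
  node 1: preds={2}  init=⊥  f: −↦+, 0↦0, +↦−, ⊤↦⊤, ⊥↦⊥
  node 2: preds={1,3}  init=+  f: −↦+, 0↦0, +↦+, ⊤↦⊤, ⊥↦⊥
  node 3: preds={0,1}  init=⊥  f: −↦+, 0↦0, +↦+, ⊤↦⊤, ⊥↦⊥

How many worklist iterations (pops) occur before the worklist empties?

Worklist (11 pops):
  #1 pop 0: in=⊥ → ⊥ (no change)
  #2 pop 1: in=+ → − (was ⊥); enqueue [0]
  #3 pop 2: in=− → + (no change)
  #4 pop 3: in=− → + (was ⊥); enqueue [2]
  #5 pop 0: in=⊤ → ⊤ (was ⊥); enqueue [3]
  #6 pop 2: in=⊤ → ⊤ (was +); enqueue [1]
  #7 pop 3: in=⊤ → ⊤ (was +); enqueue [0,2]
  #8 pop 1: in=⊤ → ⊤ (was −); enqueue [3]
  #9 pop 0: in=⊤ → ⊤ (no change)
  #10 pop 2: in=⊤ → ⊤ (no change)
  #11 pop 3: in=⊤ → ⊤ (no change)

Fixpoint:
  val[0] = ⊤
  val[1] = ⊤
  val[2] = ⊤
  val[3] = ⊤

11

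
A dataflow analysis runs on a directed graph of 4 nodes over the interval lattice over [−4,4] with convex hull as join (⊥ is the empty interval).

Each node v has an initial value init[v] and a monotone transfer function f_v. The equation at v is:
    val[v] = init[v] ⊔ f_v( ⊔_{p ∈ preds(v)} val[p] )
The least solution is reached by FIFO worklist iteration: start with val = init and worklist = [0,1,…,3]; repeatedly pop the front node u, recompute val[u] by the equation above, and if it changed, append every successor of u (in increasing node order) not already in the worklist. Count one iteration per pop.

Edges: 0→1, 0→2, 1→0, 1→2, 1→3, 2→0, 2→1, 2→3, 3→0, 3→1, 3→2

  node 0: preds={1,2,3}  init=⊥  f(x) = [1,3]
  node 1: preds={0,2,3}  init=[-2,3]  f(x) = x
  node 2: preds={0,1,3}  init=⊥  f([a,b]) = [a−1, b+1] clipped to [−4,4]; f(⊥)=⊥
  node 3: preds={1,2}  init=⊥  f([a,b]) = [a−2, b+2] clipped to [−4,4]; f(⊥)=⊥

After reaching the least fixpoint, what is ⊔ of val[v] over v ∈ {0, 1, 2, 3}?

[-4,4]

Worklist (10 pops):
  #1 pop 0: in=[-2,3] → [1,3] (was ⊥); enqueue []
  #2 pop 1: in=[1,3] → [-2,3] (no change)
  #3 pop 2: in=[-2,3] → [-3,4] (was ⊥); enqueue [0,1]
  #4 pop 3: in=[-3,4] → [-4,4] (was ⊥); enqueue [2]
  #5 pop 0: in=[-4,4] → [1,3] (no change)
  #6 pop 1: in=[-4,4] → [-4,4] (was [-2,3]); enqueue [0,3]
  #7 pop 2: in=[-4,4] → [-4,4] (was [-3,4]); enqueue [1]
  #8 pop 0: in=[-4,4] → [1,3] (no change)
  #9 pop 3: in=[-4,4] → [-4,4] (no change)
  #10 pop 1: in=[-4,4] → [-4,4] (no change)

Fixpoint:
  val[0] = [1,3]
  val[1] = [-4,4]
  val[2] = [-4,4]
  val[3] = [-4,4]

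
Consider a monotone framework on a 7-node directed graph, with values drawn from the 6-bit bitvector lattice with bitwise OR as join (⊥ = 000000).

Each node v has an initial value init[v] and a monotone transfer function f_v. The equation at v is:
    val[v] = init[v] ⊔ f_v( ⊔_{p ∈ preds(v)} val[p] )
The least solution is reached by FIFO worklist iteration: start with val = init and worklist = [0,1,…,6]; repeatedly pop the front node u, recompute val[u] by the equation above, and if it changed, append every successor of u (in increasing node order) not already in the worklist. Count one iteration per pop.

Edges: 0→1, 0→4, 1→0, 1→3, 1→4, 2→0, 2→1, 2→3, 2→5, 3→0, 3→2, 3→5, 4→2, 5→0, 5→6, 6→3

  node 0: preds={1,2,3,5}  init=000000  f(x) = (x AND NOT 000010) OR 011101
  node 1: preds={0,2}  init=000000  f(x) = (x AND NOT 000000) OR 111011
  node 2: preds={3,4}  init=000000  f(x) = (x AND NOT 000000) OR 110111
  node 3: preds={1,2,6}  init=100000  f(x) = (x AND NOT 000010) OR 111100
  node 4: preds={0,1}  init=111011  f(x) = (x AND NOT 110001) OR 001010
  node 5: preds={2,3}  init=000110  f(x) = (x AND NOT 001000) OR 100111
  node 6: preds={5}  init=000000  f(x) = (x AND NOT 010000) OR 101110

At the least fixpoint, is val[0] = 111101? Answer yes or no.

Worklist (11 pops):
  #1 pop 0: in=100110 → 111101 (was 000000); enqueue []
  #2 pop 1: in=111101 → 111111 (was 000000); enqueue [0]
  #3 pop 2: in=111011 → 111111 (was 000000); enqueue [1]
  #4 pop 3: in=111111 → 111101 (was 100000); enqueue [2]
  #5 pop 4: in=111111 → 111111 (was 111011); enqueue []
  #6 pop 5: in=111111 → 110111 (was 000110); enqueue []
  #7 pop 6: in=110111 → 101111 (was 000000); enqueue [3]
  #8 pop 0: in=111111 → 111101 (no change)
  #9 pop 1: in=111111 → 111111 (no change)
  #10 pop 2: in=111111 → 111111 (no change)
  #11 pop 3: in=111111 → 111101 (no change)

Fixpoint:
  val[0] = 111101
  val[1] = 111111
  val[2] = 111111
  val[3] = 111101
  val[4] = 111111
  val[5] = 110111
  val[6] = 101111

yes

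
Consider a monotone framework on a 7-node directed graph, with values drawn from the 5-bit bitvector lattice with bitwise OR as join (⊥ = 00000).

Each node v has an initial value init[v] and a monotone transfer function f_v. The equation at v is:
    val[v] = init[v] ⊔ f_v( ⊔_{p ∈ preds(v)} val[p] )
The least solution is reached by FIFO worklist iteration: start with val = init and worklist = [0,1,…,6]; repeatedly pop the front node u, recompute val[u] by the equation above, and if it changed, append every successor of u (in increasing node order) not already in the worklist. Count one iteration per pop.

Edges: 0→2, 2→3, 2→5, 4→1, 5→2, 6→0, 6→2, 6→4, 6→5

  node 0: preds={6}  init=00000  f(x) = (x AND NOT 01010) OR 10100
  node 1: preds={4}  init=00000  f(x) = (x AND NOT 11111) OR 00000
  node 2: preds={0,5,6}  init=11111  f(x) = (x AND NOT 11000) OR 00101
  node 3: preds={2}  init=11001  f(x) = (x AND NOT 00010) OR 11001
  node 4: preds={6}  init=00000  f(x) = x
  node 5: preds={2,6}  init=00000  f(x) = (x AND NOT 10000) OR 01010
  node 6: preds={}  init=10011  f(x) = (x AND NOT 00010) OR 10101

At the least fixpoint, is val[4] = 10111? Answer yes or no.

yes

Worklist (13 pops):
  #1 pop 0: in=10011 → 10101 (was 00000); enqueue []
  #2 pop 1: in=00000 → 00000 (no change)
  #3 pop 2: in=10111 → 11111 (no change)
  #4 pop 3: in=11111 → 11101 (was 11001); enqueue []
  #5 pop 4: in=10011 → 10011 (was 00000); enqueue [1]
  #6 pop 5: in=11111 → 01111 (was 00000); enqueue [2]
  #7 pop 6: in=00000 → 10111 (was 10011); enqueue [0,4,5]
  #8 pop 1: in=10011 → 00000 (no change)
  #9 pop 2: in=11111 → 11111 (no change)
  #10 pop 0: in=10111 → 10101 (no change)
  #11 pop 4: in=10111 → 10111 (was 10011); enqueue [1]
  #12 pop 5: in=11111 → 01111 (no change)
  #13 pop 1: in=10111 → 00000 (no change)

Fixpoint:
  val[0] = 10101
  val[1] = 00000
  val[2] = 11111
  val[3] = 11101
  val[4] = 10111
  val[5] = 01111
  val[6] = 10111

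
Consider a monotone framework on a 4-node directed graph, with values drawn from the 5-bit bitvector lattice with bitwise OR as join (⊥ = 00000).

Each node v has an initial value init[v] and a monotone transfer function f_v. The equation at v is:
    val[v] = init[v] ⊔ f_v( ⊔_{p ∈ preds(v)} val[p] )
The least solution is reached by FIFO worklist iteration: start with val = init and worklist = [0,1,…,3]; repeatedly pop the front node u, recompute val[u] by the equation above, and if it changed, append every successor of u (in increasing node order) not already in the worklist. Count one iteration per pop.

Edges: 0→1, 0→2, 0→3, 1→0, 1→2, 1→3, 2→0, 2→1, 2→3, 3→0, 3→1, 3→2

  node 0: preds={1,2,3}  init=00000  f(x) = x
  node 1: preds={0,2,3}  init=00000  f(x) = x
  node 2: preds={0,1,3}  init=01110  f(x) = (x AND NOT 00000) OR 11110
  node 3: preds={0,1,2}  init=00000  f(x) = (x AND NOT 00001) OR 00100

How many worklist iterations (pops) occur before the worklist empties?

Worklist (9 pops):
  #1 pop 0: in=01110 → 01110 (was 00000); enqueue []
  #2 pop 1: in=01110 → 01110 (was 00000); enqueue [0]
  #3 pop 2: in=01110 → 11110 (was 01110); enqueue [1]
  #4 pop 3: in=11110 → 11110 (was 00000); enqueue [2]
  #5 pop 0: in=11110 → 11110 (was 01110); enqueue [3]
  #6 pop 1: in=11110 → 11110 (was 01110); enqueue [0]
  #7 pop 2: in=11110 → 11110 (no change)
  #8 pop 3: in=11110 → 11110 (no change)
  #9 pop 0: in=11110 → 11110 (no change)

Fixpoint:
  val[0] = 11110
  val[1] = 11110
  val[2] = 11110
  val[3] = 11110

9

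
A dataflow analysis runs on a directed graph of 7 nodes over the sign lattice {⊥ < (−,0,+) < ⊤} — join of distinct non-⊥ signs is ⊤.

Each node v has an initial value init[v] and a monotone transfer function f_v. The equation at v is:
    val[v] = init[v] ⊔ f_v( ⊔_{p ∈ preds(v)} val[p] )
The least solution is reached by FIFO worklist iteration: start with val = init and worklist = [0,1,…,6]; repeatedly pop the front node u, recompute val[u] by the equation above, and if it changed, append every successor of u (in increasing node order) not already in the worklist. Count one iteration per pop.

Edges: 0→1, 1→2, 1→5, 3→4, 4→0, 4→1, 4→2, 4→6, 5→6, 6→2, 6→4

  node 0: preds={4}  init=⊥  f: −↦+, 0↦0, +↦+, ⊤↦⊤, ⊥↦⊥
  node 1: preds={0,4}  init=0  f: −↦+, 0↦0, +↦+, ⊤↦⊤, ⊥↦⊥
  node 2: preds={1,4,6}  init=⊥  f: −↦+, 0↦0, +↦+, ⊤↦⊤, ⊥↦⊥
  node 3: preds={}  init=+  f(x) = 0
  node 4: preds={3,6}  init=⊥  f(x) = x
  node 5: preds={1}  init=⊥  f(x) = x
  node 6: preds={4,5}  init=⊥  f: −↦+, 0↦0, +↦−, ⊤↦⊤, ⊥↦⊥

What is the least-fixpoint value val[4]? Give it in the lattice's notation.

Worklist (13 pops):
  #1 pop 0: in=⊥ → ⊥ (no change)
  #2 pop 1: in=⊥ → 0 (no change)
  #3 pop 2: in=0 → 0 (was ⊥); enqueue []
  #4 pop 3: in=⊥ → ⊤ (was +); enqueue []
  #5 pop 4: in=⊤ → ⊤ (was ⊥); enqueue [0,1,2]
  #6 pop 5: in=0 → 0 (was ⊥); enqueue []
  #7 pop 6: in=⊤ → ⊤ (was ⊥); enqueue [4]
  #8 pop 0: in=⊤ → ⊤ (was ⊥); enqueue []
  #9 pop 1: in=⊤ → ⊤ (was 0); enqueue [5]
  #10 pop 2: in=⊤ → ⊤ (was 0); enqueue []
  #11 pop 4: in=⊤ → ⊤ (no change)
  #12 pop 5: in=⊤ → ⊤ (was 0); enqueue [6]
  #13 pop 6: in=⊤ → ⊤ (no change)

Fixpoint:
  val[0] = ⊤
  val[1] = ⊤
  val[2] = ⊤
  val[3] = ⊤
  val[4] = ⊤
  val[5] = ⊤
  val[6] = ⊤

⊤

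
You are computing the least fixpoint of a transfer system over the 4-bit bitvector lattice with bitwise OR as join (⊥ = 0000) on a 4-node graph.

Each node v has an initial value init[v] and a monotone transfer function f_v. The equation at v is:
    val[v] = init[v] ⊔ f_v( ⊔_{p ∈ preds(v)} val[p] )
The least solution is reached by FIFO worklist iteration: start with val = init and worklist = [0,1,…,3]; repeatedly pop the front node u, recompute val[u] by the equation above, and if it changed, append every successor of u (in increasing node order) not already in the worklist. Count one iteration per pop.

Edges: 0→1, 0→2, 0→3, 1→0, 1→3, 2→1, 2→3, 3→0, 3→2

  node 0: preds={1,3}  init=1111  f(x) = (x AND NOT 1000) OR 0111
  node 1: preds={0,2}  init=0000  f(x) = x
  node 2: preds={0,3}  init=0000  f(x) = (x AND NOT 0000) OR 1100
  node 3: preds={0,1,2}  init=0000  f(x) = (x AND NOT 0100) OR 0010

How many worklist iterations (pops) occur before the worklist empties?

Iteration log — 7 steps:
  step 1. node 0  ⊔preds=0000  new=1111  stable
  step 2. node 1  ⊔preds=1111  new=1111  old=0000  +wl: 0
  step 3. node 2  ⊔preds=1111  new=1111  old=0000  +wl: 1
  step 4. node 3  ⊔preds=1111  new=1011  old=0000  +wl: 2
  step 5. node 0  ⊔preds=1111  new=1111  stable
  step 6. node 1  ⊔preds=1111  new=1111  stable
  step 7. node 2  ⊔preds=1111  new=1111  stable

Least fixpoint reached:
  node 0: 1111
  node 1: 1111
  node 2: 1111
  node 3: 1011

7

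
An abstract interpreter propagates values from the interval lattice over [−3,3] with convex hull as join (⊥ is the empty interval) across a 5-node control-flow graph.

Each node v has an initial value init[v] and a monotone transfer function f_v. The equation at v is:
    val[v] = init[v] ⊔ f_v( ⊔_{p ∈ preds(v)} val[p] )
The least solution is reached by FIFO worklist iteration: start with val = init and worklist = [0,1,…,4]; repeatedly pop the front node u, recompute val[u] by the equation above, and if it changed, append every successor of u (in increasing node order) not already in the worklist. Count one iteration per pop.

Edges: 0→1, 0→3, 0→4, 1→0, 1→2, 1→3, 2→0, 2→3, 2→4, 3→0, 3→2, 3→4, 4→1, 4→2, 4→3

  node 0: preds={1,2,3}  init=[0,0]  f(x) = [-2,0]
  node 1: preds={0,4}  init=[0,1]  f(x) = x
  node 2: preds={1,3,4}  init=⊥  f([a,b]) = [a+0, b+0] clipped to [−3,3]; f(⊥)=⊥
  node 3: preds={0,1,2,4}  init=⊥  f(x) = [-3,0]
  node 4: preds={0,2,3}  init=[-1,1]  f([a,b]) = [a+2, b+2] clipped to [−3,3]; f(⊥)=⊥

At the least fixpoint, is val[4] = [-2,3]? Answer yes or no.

Worklist (12 pops):
  #1 pop 0: in=[0,1] → [-2,0] (was [0,0]); enqueue []
  #2 pop 1: in=[-2,1] → [-2,1] (was [0,1]); enqueue [0]
  #3 pop 2: in=[-2,1] → [-2,1] (was ⊥); enqueue []
  #4 pop 3: in=[-2,1] → [-3,0] (was ⊥); enqueue [2]
  #5 pop 4: in=[-3,1] → [-1,3] (was [-1,1]); enqueue [1,3]
  #6 pop 0: in=[-3,1] → [-2,0] (no change)
  #7 pop 2: in=[-3,3] → [-3,3] (was [-2,1]); enqueue [0,4]
  #8 pop 1: in=[-2,3] → [-2,3] (was [-2,1]); enqueue [2]
  #9 pop 3: in=[-3,3] → [-3,0] (no change)
  #10 pop 0: in=[-3,3] → [-2,0] (no change)
  #11 pop 4: in=[-3,3] → [-1,3] (no change)
  #12 pop 2: in=[-3,3] → [-3,3] (no change)

Fixpoint:
  val[0] = [-2,0]
  val[1] = [-2,3]
  val[2] = [-3,3]
  val[3] = [-3,0]
  val[4] = [-1,3]

no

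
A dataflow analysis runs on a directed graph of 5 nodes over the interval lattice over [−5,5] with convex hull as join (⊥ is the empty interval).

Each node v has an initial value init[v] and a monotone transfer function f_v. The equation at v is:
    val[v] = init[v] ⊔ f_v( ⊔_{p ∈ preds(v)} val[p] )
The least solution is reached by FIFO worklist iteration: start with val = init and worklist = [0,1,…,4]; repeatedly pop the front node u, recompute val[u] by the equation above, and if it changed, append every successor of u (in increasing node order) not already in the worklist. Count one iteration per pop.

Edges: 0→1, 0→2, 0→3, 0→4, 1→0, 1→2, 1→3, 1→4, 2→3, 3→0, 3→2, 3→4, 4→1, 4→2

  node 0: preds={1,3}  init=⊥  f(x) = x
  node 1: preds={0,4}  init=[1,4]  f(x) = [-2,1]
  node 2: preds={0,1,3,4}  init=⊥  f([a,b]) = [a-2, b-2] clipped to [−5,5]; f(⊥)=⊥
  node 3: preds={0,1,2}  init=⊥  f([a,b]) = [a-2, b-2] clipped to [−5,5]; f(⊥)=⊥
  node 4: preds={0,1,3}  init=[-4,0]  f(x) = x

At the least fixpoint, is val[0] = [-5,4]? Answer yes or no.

Trace (10 dequeues):
  [1] u=0 | in [1,4] | out [1,4] | prev ⊥ | push {}
  [2] u=1 | in [-4,4] | out [-2,4] | prev [1,4] | push {0}
  [3] u=2 | in [-4,4] | out [-5,2] | prev ⊥ | push {}
  [4] u=3 | in [-5,4] | out [-5,2] | prev ⊥ | push {2}
  [5] u=4 | in [-5,4] | out [-5,4] | prev [-4,0] | push {1}
  [6] u=0 | in [-5,4] | out [-5,4] | prev [1,4] | push {3,4}
  [7] u=2 | in [-5,4] | out [-5,2] | ==
  [8] u=1 | in [-5,4] | out [-2,4] | ==
  [9] u=3 | in [-5,4] | out [-5,2] | ==
  [10] u=4 | in [-5,4] | out [-5,4] | ==

Converged values:
  [0] [-5,4]
  [1] [-2,4]
  [2] [-5,2]
  [3] [-5,2]
  [4] [-5,4]

yes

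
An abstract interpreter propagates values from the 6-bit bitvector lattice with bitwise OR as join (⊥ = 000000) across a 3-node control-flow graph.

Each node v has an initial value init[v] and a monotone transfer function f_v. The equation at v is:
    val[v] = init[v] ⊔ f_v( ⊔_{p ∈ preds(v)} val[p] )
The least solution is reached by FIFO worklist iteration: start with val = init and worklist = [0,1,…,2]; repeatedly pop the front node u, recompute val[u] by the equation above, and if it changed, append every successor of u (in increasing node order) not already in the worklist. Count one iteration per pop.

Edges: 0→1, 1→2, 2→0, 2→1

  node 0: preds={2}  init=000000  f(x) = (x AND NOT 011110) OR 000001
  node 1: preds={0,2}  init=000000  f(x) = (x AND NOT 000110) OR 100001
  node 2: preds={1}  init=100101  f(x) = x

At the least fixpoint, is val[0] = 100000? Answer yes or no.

no

Trace (3 dequeues):
  [1] u=0 | in 100101 | out 100001 | prev 000000 | push {}
  [2] u=1 | in 100101 | out 100001 | prev 000000 | push {}
  [3] u=2 | in 100001 | out 100101 | ==

Converged values:
  [0] 100001
  [1] 100001
  [2] 100101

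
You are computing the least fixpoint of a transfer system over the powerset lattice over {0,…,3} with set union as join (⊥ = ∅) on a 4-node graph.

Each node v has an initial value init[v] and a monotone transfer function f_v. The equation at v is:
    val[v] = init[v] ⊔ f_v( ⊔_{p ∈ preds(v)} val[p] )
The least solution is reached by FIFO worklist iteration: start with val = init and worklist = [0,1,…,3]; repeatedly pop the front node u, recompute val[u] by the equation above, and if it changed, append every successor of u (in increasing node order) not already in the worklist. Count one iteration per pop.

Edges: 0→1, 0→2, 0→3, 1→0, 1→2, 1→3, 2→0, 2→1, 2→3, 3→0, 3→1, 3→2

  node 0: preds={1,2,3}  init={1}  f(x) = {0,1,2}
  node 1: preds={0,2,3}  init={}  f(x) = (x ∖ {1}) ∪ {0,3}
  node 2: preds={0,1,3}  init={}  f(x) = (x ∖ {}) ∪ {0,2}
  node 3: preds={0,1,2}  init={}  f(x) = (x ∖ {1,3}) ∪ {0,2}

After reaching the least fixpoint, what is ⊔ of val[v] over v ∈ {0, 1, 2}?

{0,1,2,3}

Worklist (7 pops):
  #1 pop 0: in={} → {0,1,2} (was {1}); enqueue []
  #2 pop 1: in={0,1,2} → {0,2,3} (was {}); enqueue [0]
  #3 pop 2: in={0,1,2,3} → {0,1,2,3} (was {}); enqueue [1]
  #4 pop 3: in={0,1,2,3} → {0,2} (was {}); enqueue [2]
  #5 pop 0: in={0,1,2,3} → {0,1,2} (no change)
  #6 pop 1: in={0,1,2,3} → {0,2,3} (no change)
  #7 pop 2: in={0,1,2,3} → {0,1,2,3} (no change)

Fixpoint:
  val[0] = {0,1,2}
  val[1] = {0,2,3}
  val[2] = {0,1,2,3}
  val[3] = {0,2}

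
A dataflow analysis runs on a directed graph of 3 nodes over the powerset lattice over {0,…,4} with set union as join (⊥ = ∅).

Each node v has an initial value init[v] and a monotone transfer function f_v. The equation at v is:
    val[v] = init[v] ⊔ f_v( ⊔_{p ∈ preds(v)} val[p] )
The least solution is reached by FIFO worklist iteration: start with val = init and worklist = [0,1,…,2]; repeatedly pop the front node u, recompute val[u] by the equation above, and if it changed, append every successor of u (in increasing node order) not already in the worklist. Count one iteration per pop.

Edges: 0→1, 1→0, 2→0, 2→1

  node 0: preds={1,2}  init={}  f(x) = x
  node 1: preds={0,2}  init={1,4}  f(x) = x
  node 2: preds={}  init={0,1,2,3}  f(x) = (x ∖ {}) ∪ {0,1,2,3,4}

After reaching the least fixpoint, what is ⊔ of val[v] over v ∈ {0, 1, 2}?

{0,1,2,3,4}

Iteration log — 5 steps:
  step 1. node 0  ⊔preds={0,1,2,3,4}  new={0,1,2,3,4}  old={}  +wl: 
  step 2. node 1  ⊔preds={0,1,2,3,4}  new={0,1,2,3,4}  old={1,4}  +wl: 0
  step 3. node 2  ⊔preds={}  new={0,1,2,3,4}  old={0,1,2,3}  +wl: 1
  step 4. node 0  ⊔preds={0,1,2,3,4}  new={0,1,2,3,4}  stable
  step 5. node 1  ⊔preds={0,1,2,3,4}  new={0,1,2,3,4}  stable

Least fixpoint reached:
  node 0: {0,1,2,3,4}
  node 1: {0,1,2,3,4}
  node 2: {0,1,2,3,4}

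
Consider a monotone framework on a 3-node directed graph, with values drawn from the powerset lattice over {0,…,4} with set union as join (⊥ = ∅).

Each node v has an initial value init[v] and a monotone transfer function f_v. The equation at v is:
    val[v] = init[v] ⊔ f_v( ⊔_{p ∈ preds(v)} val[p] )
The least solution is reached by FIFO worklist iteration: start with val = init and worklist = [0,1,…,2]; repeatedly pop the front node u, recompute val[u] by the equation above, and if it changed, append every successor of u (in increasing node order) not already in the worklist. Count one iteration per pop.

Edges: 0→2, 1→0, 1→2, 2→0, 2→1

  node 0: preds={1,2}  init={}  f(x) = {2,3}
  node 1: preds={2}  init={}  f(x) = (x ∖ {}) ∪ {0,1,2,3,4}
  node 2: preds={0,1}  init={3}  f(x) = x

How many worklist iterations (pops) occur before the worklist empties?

5

Worklist (5 pops):
  #1 pop 0: in={3} → {2,3} (was {}); enqueue []
  #2 pop 1: in={3} → {0,1,2,3,4} (was {}); enqueue [0]
  #3 pop 2: in={0,1,2,3,4} → {0,1,2,3,4} (was {3}); enqueue [1]
  #4 pop 0: in={0,1,2,3,4} → {2,3} (no change)
  #5 pop 1: in={0,1,2,3,4} → {0,1,2,3,4} (no change)

Fixpoint:
  val[0] = {2,3}
  val[1] = {0,1,2,3,4}
  val[2] = {0,1,2,3,4}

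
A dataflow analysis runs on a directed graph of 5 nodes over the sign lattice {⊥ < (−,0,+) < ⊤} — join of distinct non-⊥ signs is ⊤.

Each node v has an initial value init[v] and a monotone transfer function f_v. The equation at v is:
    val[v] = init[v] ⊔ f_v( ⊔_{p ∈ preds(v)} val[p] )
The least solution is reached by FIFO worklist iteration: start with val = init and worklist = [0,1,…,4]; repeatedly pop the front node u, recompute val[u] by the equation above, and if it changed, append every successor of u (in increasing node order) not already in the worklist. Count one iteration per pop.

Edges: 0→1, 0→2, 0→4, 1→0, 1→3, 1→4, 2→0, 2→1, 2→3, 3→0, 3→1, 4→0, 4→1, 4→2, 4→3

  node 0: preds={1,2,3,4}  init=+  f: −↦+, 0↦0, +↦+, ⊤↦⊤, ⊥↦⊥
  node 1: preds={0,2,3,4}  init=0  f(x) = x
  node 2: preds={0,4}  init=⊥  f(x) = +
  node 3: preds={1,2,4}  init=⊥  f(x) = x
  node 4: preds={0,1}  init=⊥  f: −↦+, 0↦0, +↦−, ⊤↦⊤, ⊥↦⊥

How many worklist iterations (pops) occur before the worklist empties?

Iteration log — 9 steps:
  step 1. node 0  ⊔preds=0  new=⊤  old=+  +wl: 
  step 2. node 1  ⊔preds=⊤  new=⊤  old=0  +wl: 0
  step 3. node 2  ⊔preds=⊤  new=+  old=⊥  +wl: 1
  step 4. node 3  ⊔preds=⊤  new=⊤  old=⊥  +wl: 
  step 5. node 4  ⊔preds=⊤  new=⊤  old=⊥  +wl: 2,3
  step 6. node 0  ⊔preds=⊤  new=⊤  stable
  step 7. node 1  ⊔preds=⊤  new=⊤  stable
  step 8. node 2  ⊔preds=⊤  new=+  stable
  step 9. node 3  ⊔preds=⊤  new=⊤  stable

Least fixpoint reached:
  node 0: ⊤
  node 1: ⊤
  node 2: +
  node 3: ⊤
  node 4: ⊤

9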